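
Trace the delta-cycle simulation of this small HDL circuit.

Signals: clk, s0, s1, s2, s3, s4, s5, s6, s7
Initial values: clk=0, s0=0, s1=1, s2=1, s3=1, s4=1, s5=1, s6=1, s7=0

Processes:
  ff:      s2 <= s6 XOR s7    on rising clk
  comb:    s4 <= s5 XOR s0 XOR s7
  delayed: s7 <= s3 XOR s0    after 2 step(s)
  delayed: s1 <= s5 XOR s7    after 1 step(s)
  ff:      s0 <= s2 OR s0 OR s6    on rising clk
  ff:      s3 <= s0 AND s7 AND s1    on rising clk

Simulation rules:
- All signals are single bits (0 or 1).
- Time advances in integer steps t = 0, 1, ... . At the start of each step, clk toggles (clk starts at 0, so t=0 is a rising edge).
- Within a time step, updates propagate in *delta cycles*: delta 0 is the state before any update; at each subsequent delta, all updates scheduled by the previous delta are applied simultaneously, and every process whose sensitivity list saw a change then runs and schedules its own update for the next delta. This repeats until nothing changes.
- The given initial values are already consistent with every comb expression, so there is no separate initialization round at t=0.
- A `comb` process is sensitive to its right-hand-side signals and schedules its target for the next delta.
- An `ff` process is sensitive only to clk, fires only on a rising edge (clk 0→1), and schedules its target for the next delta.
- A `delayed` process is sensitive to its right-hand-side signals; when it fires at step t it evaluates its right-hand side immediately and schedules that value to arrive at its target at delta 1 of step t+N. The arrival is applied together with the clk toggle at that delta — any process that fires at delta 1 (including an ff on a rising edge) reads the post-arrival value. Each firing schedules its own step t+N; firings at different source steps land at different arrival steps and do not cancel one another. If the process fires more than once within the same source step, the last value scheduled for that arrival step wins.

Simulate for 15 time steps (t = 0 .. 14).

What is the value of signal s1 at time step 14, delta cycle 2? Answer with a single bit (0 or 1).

1

t0.Δ0 clk=0 s3=1 s7=0 s6=1 s0=0 s4=1 s1=1 s5=1 s2=1
t0.Δ1 clk=1 s3=1 s7=0 s6=1 s0=0 s4=1 s1=1 s5=1 s2=1
t0.Δ2 clk=1 s3=0 s7=0 s6=1 s0=1 s4=1 s1=1 s5=1 s2=1
t0.Δ3 clk=1 s3=0 s7=0 s6=1 s0=1 s4=0 s1=1 s5=1 s2=1
t1.Δ0 clk=1 s3=0 s7=0 s6=1 s0=1 s4=0 s1=1 s5=1 s2=1
t1.Δ1 clk=0 s3=0 s7=0 s6=1 s0=1 s4=0 s1=1 s5=1 s2=1
t2.Δ0 clk=0 s3=0 s7=0 s6=1 s0=1 s4=0 s1=1 s5=1 s2=1
t2.Δ1 clk=1 s3=0 s7=1 s6=1 s0=1 s4=0 s1=1 s5=1 s2=1
t2.Δ2 clk=1 s3=1 s7=1 s6=1 s0=1 s4=1 s1=1 s5=1 s2=0
t3.Δ0 clk=1 s3=1 s7=1 s6=1 s0=1 s4=1 s1=1 s5=1 s2=0
t3.Δ1 clk=0 s3=1 s7=1 s6=1 s0=1 s4=1 s1=0 s5=1 s2=0
t4.Δ0 clk=0 s3=1 s7=1 s6=1 s0=1 s4=1 s1=0 s5=1 s2=0
t4.Δ1 clk=1 s3=1 s7=0 s6=1 s0=1 s4=1 s1=0 s5=1 s2=0
t4.Δ2 clk=1 s3=0 s7=0 s6=1 s0=1 s4=0 s1=0 s5=1 s2=1
t5.Δ0 clk=1 s3=0 s7=0 s6=1 s0=1 s4=0 s1=0 s5=1 s2=1
t5.Δ1 clk=0 s3=0 s7=0 s6=1 s0=1 s4=0 s1=1 s5=1 s2=1
t6.Δ0 clk=0 s3=0 s7=0 s6=1 s0=1 s4=0 s1=1 s5=1 s2=1
t6.Δ1 clk=1 s3=0 s7=1 s6=1 s0=1 s4=0 s1=1 s5=1 s2=1
t6.Δ2 clk=1 s3=1 s7=1 s6=1 s0=1 s4=1 s1=1 s5=1 s2=0
t7.Δ0 clk=1 s3=1 s7=1 s6=1 s0=1 s4=1 s1=1 s5=1 s2=0
t7.Δ1 clk=0 s3=1 s7=1 s6=1 s0=1 s4=1 s1=0 s5=1 s2=0
t8.Δ0 clk=0 s3=1 s7=1 s6=1 s0=1 s4=1 s1=0 s5=1 s2=0
t8.Δ1 clk=1 s3=1 s7=0 s6=1 s0=1 s4=1 s1=0 s5=1 s2=0
t8.Δ2 clk=1 s3=0 s7=0 s6=1 s0=1 s4=0 s1=0 s5=1 s2=1
t9.Δ0 clk=1 s3=0 s7=0 s6=1 s0=1 s4=0 s1=0 s5=1 s2=1
t9.Δ1 clk=0 s3=0 s7=0 s6=1 s0=1 s4=0 s1=1 s5=1 s2=1
t10.Δ0 clk=0 s3=0 s7=0 s6=1 s0=1 s4=0 s1=1 s5=1 s2=1
t10.Δ1 clk=1 s3=0 s7=1 s6=1 s0=1 s4=0 s1=1 s5=1 s2=1
t10.Δ2 clk=1 s3=1 s7=1 s6=1 s0=1 s4=1 s1=1 s5=1 s2=0
t11.Δ0 clk=1 s3=1 s7=1 s6=1 s0=1 s4=1 s1=1 s5=1 s2=0
t11.Δ1 clk=0 s3=1 s7=1 s6=1 s0=1 s4=1 s1=0 s5=1 s2=0
t12.Δ0 clk=0 s3=1 s7=1 s6=1 s0=1 s4=1 s1=0 s5=1 s2=0
t12.Δ1 clk=1 s3=1 s7=0 s6=1 s0=1 s4=1 s1=0 s5=1 s2=0
t12.Δ2 clk=1 s3=0 s7=0 s6=1 s0=1 s4=0 s1=0 s5=1 s2=1
t13.Δ0 clk=1 s3=0 s7=0 s6=1 s0=1 s4=0 s1=0 s5=1 s2=1
t13.Δ1 clk=0 s3=0 s7=0 s6=1 s0=1 s4=0 s1=1 s5=1 s2=1
t14.Δ0 clk=0 s3=0 s7=0 s6=1 s0=1 s4=0 s1=1 s5=1 s2=1
t14.Δ1 clk=1 s3=0 s7=1 s6=1 s0=1 s4=0 s1=1 s5=1 s2=1
t14.Δ2 clk=1 s3=1 s7=1 s6=1 s0=1 s4=1 s1=1 s5=1 s2=0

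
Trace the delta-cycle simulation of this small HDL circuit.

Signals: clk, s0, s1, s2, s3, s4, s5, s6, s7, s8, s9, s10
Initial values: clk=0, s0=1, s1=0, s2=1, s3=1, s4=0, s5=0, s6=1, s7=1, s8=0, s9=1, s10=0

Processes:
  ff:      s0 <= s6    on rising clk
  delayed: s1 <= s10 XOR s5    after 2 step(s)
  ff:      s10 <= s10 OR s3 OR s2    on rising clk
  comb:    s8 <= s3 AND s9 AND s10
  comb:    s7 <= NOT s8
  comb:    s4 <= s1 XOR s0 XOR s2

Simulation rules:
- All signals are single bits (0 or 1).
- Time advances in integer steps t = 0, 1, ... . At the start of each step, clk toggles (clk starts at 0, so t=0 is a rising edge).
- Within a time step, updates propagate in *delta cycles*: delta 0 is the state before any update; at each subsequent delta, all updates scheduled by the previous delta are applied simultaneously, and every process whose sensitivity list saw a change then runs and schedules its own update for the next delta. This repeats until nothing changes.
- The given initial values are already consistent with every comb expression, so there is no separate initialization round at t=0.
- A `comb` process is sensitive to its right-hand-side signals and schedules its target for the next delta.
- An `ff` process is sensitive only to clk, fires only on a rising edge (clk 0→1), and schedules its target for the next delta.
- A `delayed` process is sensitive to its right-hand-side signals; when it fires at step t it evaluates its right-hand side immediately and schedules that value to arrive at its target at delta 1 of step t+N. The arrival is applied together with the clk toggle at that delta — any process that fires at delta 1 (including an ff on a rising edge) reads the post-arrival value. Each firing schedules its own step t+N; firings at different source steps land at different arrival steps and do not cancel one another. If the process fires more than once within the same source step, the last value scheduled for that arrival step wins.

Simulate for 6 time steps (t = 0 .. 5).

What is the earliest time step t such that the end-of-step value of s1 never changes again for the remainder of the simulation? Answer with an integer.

t=0 Δ0: s7=1 s8=0 s0=1 clk=0 s5=0 s9=1 s2=1 s3=1 s1=0 s4=0 s10=0 s6=1
  Δ1: clk:0→1
  Δ2: s10:0→1
  Δ3: s8:0→1
  Δ4: s7:1→0
  (4Δ to stable)
t=1 Δ0: s7=0 s8=1 s0=1 clk=1 s5=0 s9=1 s2=1 s3=1 s1=0 s4=0 s10=1 s6=1
  Δ1: clk:1→0
  (1Δ to stable)
t=2 Δ0: s7=0 s8=1 s0=1 clk=0 s5=0 s9=1 s2=1 s3=1 s1=0 s4=0 s10=1 s6=1
  Δ1: clk:0→1, s1:0→1
  Δ2: s4:0→1
  (2Δ to stable)
t=3 Δ0: s7=0 s8=1 s0=1 clk=1 s5=0 s9=1 s2=1 s3=1 s1=1 s4=1 s10=1 s6=1
  Δ1: clk:1→0
  (1Δ to stable)
t=4 Δ0: s7=0 s8=1 s0=1 clk=0 s5=0 s9=1 s2=1 s3=1 s1=1 s4=1 s10=1 s6=1
  Δ1: clk:0→1
  (1Δ to stable)
t=5 Δ0: s7=0 s8=1 s0=1 clk=1 s5=0 s9=1 s2=1 s3=1 s1=1 s4=1 s10=1 s6=1
  Δ1: clk:1→0
  (1Δ to stable)

2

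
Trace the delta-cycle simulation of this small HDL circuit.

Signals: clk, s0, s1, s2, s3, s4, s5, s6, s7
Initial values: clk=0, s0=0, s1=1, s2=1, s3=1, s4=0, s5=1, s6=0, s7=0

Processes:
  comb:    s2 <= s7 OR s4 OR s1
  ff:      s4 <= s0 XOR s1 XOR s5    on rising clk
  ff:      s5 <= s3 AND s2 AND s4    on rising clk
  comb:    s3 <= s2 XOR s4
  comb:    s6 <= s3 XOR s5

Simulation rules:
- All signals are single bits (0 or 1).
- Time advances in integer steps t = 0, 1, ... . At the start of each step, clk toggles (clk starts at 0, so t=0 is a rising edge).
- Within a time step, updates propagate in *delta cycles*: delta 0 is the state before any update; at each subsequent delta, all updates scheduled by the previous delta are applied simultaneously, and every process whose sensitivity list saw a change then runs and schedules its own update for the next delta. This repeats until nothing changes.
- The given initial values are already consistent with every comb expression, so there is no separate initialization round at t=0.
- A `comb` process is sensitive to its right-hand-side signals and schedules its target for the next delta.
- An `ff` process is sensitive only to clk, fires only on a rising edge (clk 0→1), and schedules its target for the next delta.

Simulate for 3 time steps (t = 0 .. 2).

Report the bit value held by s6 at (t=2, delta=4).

t0.Δ0 s1=1 s3=1 s2=1 s5=1 clk=0 s4=0 s6=0 s7=0 s0=0
t0.Δ1 s1=1 s3=1 s2=1 s5=1 clk=1 s4=0 s6=0 s7=0 s0=0
t0.Δ2 s1=1 s3=1 s2=1 s5=0 clk=1 s4=0 s6=0 s7=0 s0=0
t0.Δ3 s1=1 s3=1 s2=1 s5=0 clk=1 s4=0 s6=1 s7=0 s0=0
t1.Δ0 s1=1 s3=1 s2=1 s5=0 clk=1 s4=0 s6=1 s7=0 s0=0
t1.Δ1 s1=1 s3=1 s2=1 s5=0 clk=0 s4=0 s6=1 s7=0 s0=0
t2.Δ0 s1=1 s3=1 s2=1 s5=0 clk=0 s4=0 s6=1 s7=0 s0=0
t2.Δ1 s1=1 s3=1 s2=1 s5=0 clk=1 s4=0 s6=1 s7=0 s0=0
t2.Δ2 s1=1 s3=1 s2=1 s5=0 clk=1 s4=1 s6=1 s7=0 s0=0
t2.Δ3 s1=1 s3=0 s2=1 s5=0 clk=1 s4=1 s6=1 s7=0 s0=0
t2.Δ4 s1=1 s3=0 s2=1 s5=0 clk=1 s4=1 s6=0 s7=0 s0=0

0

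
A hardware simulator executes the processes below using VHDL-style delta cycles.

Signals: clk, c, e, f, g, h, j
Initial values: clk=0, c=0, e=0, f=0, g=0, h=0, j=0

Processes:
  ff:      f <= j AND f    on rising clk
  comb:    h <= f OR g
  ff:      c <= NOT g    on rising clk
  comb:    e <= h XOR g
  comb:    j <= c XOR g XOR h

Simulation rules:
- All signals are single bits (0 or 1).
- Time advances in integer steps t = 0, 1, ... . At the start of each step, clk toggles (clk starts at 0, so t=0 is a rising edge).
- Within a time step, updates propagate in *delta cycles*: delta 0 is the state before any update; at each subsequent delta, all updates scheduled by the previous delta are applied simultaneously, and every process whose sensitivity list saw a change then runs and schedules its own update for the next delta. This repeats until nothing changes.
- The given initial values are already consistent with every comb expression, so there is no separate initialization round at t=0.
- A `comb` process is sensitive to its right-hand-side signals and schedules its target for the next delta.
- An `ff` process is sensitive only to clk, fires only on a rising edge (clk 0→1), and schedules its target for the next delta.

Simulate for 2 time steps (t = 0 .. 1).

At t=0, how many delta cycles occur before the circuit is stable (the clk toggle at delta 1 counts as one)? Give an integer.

t0.Δ0 h=0 j=0 clk=0 f=0 g=0 e=0 c=0
t0.Δ1 h=0 j=0 clk=1 f=0 g=0 e=0 c=0
t0.Δ2 h=0 j=0 clk=1 f=0 g=0 e=0 c=1
t0.Δ3 h=0 j=1 clk=1 f=0 g=0 e=0 c=1
t1.Δ0 h=0 j=1 clk=1 f=0 g=0 e=0 c=1
t1.Δ1 h=0 j=1 clk=0 f=0 g=0 e=0 c=1

3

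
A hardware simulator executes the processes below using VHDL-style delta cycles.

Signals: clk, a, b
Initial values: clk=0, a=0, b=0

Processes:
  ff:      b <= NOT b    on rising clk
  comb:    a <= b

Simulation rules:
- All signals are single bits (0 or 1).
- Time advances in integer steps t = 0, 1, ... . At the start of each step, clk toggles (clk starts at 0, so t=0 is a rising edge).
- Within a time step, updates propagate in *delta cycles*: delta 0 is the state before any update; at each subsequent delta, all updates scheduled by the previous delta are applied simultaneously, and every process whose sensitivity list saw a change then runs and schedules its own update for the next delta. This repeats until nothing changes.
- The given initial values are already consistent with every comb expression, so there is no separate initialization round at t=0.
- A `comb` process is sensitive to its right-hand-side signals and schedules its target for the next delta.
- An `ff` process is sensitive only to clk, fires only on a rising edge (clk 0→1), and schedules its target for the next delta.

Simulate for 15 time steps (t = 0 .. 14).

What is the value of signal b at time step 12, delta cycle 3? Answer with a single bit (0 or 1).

1

t=0 Δ0: b=0 a=0 clk=0
  Δ1: clk:0→1
  Δ2: b:0→1
  Δ3: a:0→1
  (3Δ to stable)
t=1 Δ0: b=1 a=1 clk=1
  Δ1: clk:1→0
  (1Δ to stable)
t=2 Δ0: b=1 a=1 clk=0
  Δ1: clk:0→1
  Δ2: b:1→0
  Δ3: a:1→0
  (3Δ to stable)
t=3 Δ0: b=0 a=0 clk=1
  Δ1: clk:1→0
  (1Δ to stable)
t=4 Δ0: b=0 a=0 clk=0
  Δ1: clk:0→1
  Δ2: b:0→1
  Δ3: a:0→1
  (3Δ to stable)
t=5 Δ0: b=1 a=1 clk=1
  Δ1: clk:1→0
  (1Δ to stable)
t=6 Δ0: b=1 a=1 clk=0
  Δ1: clk:0→1
  Δ2: b:1→0
  Δ3: a:1→0
  (3Δ to stable)
t=7 Δ0: b=0 a=0 clk=1
  Δ1: clk:1→0
  (1Δ to stable)
t=8 Δ0: b=0 a=0 clk=0
  Δ1: clk:0→1
  Δ2: b:0→1
  Δ3: a:0→1
  (3Δ to stable)
t=9 Δ0: b=1 a=1 clk=1
  Δ1: clk:1→0
  (1Δ to stable)
t=10 Δ0: b=1 a=1 clk=0
  Δ1: clk:0→1
  Δ2: b:1→0
  Δ3: a:1→0
  (3Δ to stable)
t=11 Δ0: b=0 a=0 clk=1
  Δ1: clk:1→0
  (1Δ to stable)
t=12 Δ0: b=0 a=0 clk=0
  Δ1: clk:0→1
  Δ2: b:0→1
  Δ3: a:0→1
  (3Δ to stable)
t=13 Δ0: b=1 a=1 clk=1
  Δ1: clk:1→0
  (1Δ to stable)
t=14 Δ0: b=1 a=1 clk=0
  Δ1: clk:0→1
  Δ2: b:1→0
  Δ3: a:1→0
  (3Δ to stable)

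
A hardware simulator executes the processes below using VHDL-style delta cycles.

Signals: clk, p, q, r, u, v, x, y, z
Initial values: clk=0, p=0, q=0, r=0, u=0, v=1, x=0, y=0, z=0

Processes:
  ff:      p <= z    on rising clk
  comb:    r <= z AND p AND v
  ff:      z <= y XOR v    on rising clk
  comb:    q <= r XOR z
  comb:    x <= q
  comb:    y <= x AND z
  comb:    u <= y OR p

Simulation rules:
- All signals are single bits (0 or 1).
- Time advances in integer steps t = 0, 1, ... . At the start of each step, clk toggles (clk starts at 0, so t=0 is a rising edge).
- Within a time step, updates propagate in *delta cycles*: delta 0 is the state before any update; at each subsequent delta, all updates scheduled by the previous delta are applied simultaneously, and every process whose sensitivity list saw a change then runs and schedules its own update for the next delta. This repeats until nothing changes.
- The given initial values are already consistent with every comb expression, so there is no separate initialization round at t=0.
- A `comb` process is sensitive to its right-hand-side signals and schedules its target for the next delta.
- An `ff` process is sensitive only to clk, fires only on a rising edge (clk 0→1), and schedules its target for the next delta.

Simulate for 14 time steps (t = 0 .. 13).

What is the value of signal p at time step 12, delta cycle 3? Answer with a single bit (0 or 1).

[bits: q,p,z,clk,y,r,u,v,x]
t=0: Δ0=000000010 Δ1=000100010 Δ2=001100010 Δ3=101100010 Δ4=101100011 Δ5=101110011 Δ6=101110111 | 6Δ
t=1: Δ0=101110111 Δ1=101010111 | 1Δ
t=2: Δ0=101010111 Δ1=101110111 Δ2=110110111 Δ3=010100111 Δ4=010100110 | 4Δ
t=3: Δ0=010100110 Δ1=010000110 | 1Δ
t=4: Δ0=010000110 Δ1=010100110 Δ2=001100110 Δ3=101100010 Δ4=101100011 Δ5=101110011 Δ6=101110111 | 6Δ
t=5: Δ0=101110111 Δ1=101010111 | 1Δ
t=6: Δ0=101010111 Δ1=101110111 Δ2=110110111 Δ3=010100111 Δ4=010100110 | 4Δ
t=7: Δ0=010100110 Δ1=010000110 | 1Δ
t=8: Δ0=010000110 Δ1=010100110 Δ2=001100110 Δ3=101100010 Δ4=101100011 Δ5=101110011 Δ6=101110111 | 6Δ
t=9: Δ0=101110111 Δ1=101010111 | 1Δ
t=10: Δ0=101010111 Δ1=101110111 Δ2=110110111 Δ3=010100111 Δ4=010100110 | 4Δ
t=11: Δ0=010100110 Δ1=010000110 | 1Δ
t=12: Δ0=010000110 Δ1=010100110 Δ2=001100110 Δ3=101100010 Δ4=101100011 Δ5=101110011 Δ6=101110111 | 6Δ
t=13: Δ0=101110111 Δ1=101010111 | 1Δ

0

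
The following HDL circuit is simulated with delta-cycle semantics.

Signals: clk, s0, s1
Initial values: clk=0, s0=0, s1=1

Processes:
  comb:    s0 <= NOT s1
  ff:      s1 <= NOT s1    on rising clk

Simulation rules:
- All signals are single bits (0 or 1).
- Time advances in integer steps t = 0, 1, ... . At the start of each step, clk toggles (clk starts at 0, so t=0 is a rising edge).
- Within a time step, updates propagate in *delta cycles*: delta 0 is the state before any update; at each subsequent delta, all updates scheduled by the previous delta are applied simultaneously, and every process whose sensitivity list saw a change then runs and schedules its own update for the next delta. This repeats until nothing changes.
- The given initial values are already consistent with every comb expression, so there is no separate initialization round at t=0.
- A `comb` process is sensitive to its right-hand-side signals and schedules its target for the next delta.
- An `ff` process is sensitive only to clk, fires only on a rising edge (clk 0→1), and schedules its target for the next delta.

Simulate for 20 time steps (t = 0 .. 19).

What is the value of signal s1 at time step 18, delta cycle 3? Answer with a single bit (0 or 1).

[bits: s0,s1,clk]
t=0: Δ0=010 Δ1=011 Δ2=001 Δ3=101 | 3Δ
t=1: Δ0=101 Δ1=100 | 1Δ
t=2: Δ0=100 Δ1=101 Δ2=111 Δ3=011 | 3Δ
t=3: Δ0=011 Δ1=010 | 1Δ
t=4: Δ0=010 Δ1=011 Δ2=001 Δ3=101 | 3Δ
t=5: Δ0=101 Δ1=100 | 1Δ
t=6: Δ0=100 Δ1=101 Δ2=111 Δ3=011 | 3Δ
t=7: Δ0=011 Δ1=010 | 1Δ
t=8: Δ0=010 Δ1=011 Δ2=001 Δ3=101 | 3Δ
t=9: Δ0=101 Δ1=100 | 1Δ
t=10: Δ0=100 Δ1=101 Δ2=111 Δ3=011 | 3Δ
t=11: Δ0=011 Δ1=010 | 1Δ
t=12: Δ0=010 Δ1=011 Δ2=001 Δ3=101 | 3Δ
t=13: Δ0=101 Δ1=100 | 1Δ
t=14: Δ0=100 Δ1=101 Δ2=111 Δ3=011 | 3Δ
t=15: Δ0=011 Δ1=010 | 1Δ
t=16: Δ0=010 Δ1=011 Δ2=001 Δ3=101 | 3Δ
t=17: Δ0=101 Δ1=100 | 1Δ
t=18: Δ0=100 Δ1=101 Δ2=111 Δ3=011 | 3Δ
t=19: Δ0=011 Δ1=010 | 1Δ

1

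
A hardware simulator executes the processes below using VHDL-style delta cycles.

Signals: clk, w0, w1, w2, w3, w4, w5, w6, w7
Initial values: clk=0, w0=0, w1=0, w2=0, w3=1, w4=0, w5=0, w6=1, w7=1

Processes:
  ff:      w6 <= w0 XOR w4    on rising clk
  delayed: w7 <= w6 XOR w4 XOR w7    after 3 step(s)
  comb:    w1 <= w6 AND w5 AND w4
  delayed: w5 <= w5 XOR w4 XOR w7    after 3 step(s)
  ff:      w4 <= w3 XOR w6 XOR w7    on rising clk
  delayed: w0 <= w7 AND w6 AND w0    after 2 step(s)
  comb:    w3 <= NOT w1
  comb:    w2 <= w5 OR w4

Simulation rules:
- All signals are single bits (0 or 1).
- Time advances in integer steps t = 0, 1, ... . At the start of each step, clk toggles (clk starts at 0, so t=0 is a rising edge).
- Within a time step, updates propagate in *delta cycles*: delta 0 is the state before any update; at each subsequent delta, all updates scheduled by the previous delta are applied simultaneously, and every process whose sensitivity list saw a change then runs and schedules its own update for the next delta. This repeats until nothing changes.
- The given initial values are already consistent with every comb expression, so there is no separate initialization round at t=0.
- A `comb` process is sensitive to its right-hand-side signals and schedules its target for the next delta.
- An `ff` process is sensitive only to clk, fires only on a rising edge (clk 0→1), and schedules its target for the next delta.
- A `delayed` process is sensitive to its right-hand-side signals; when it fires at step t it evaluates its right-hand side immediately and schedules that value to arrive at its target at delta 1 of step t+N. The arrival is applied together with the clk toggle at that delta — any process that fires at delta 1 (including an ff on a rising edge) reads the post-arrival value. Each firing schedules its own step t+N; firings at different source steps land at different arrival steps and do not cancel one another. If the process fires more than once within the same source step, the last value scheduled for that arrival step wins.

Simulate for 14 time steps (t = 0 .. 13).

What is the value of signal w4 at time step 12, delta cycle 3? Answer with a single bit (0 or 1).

0

t=0 Δ0: w4=0 w5=0 clk=0 w1=0 w3=1 w2=0 w7=1 w6=1 w0=0
  Δ1: clk:0→1
  Δ2: w4:0→1, w6:1→0
  Δ3: w2:0→1
  (3Δ to stable)
t=1 Δ0: w4=1 w5=0 clk=1 w1=0 w3=1 w2=1 w7=1 w6=0 w0=0
  Δ1: clk:1→0
  (1Δ to stable)
t=2 Δ0: w4=1 w5=0 clk=0 w1=0 w3=1 w2=1 w7=1 w6=0 w0=0
  Δ1: clk:0→1
  Δ2: w4:1→0, w6:0→1
  Δ3: w2:1→0
  (3Δ to stable)
t=3 Δ0: w4=0 w5=0 clk=1 w1=0 w3=1 w2=0 w7=1 w6=1 w0=0
  Δ1: clk:1→0, w7:1→0
  (1Δ to stable)
t=4 Δ0: w4=0 w5=0 clk=0 w1=0 w3=1 w2=0 w7=0 w6=1 w0=0
  Δ1: clk:0→1
  Δ2: w6:1→0
  (2Δ to stable)
t=5 Δ0: w4=0 w5=0 clk=1 w1=0 w3=1 w2=0 w7=0 w6=0 w0=0
  Δ1: w5:0→1, clk:1→0
  Δ2: w2:0→1
  (2Δ to stable)
t=6 Δ0: w4=0 w5=1 clk=0 w1=0 w3=1 w2=1 w7=0 w6=0 w0=0
  Δ1: w5:1→0, clk:0→1, w7:0→1
  Δ2: w2:1→0
  (2Δ to stable)
t=7 Δ0: w4=0 w5=0 clk=1 w1=0 w3=1 w2=0 w7=1 w6=0 w0=0
  Δ1: clk:1→0, w7:1→0
  (1Δ to stable)
t=8 Δ0: w4=0 w5=0 clk=0 w1=0 w3=1 w2=0 w7=0 w6=0 w0=0
  Δ1: w5:0→1, clk:0→1
  Δ2: w4:0→1, w2:0→1
  (2Δ to stable)
t=9 Δ0: w4=1 w5=1 clk=1 w1=0 w3=1 w2=1 w7=0 w6=0 w0=0
  Δ1: clk:1→0, w7:0→1
  (1Δ to stable)
t=10 Δ0: w4=1 w5=1 clk=0 w1=0 w3=1 w2=1 w7=1 w6=0 w0=0
  Δ1: w5:1→0, clk:0→1, w7:1→0
  Δ2: w6:0→1
  (2Δ to stable)
t=11 Δ0: w4=1 w5=0 clk=1 w1=0 w3=1 w2=1 w7=0 w6=1 w0=0
  Δ1: clk:1→0, w7:0→1
  (1Δ to stable)
t=12 Δ0: w4=1 w5=0 clk=0 w1=0 w3=1 w2=1 w7=1 w6=1 w0=0
  Δ1: w5:0→1, clk:0→1, w7:1→0
  Δ2: w4:1→0, w1:0→1
  Δ3: w1:1→0, w3:1→0
  Δ4: w3:0→1
  (4Δ to stable)
t=13 Δ0: w4=0 w5=1 clk=1 w1=0 w3=1 w2=1 w7=0 w6=1 w0=0
  Δ1: clk:1→0
  (1Δ to stable)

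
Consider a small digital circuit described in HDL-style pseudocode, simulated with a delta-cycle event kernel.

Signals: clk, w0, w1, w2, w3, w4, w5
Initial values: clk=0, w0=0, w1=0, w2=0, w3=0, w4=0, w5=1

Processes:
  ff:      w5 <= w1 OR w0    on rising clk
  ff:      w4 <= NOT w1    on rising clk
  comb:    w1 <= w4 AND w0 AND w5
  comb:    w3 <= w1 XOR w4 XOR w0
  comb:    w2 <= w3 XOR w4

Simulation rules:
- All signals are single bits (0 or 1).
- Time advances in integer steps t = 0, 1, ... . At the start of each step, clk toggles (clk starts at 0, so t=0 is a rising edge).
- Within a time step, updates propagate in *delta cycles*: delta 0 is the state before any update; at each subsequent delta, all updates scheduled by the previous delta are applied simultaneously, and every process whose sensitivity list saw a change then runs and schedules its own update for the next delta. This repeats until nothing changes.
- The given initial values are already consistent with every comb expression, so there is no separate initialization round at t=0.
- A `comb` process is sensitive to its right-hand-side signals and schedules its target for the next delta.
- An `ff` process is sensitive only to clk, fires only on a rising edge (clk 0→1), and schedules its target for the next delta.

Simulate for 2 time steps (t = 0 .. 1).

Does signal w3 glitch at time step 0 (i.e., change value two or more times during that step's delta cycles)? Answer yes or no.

t0.Δ0 w3=0 w0=0 w2=0 clk=0 w1=0 w4=0 w5=1
t0.Δ1 w3=0 w0=0 w2=0 clk=1 w1=0 w4=0 w5=1
t0.Δ2 w3=0 w0=0 w2=0 clk=1 w1=0 w4=1 w5=0
t0.Δ3 w3=1 w0=0 w2=1 clk=1 w1=0 w4=1 w5=0
t0.Δ4 w3=1 w0=0 w2=0 clk=1 w1=0 w4=1 w5=0
t1.Δ0 w3=1 w0=0 w2=0 clk=1 w1=0 w4=1 w5=0
t1.Δ1 w3=1 w0=0 w2=0 clk=0 w1=0 w4=1 w5=0

no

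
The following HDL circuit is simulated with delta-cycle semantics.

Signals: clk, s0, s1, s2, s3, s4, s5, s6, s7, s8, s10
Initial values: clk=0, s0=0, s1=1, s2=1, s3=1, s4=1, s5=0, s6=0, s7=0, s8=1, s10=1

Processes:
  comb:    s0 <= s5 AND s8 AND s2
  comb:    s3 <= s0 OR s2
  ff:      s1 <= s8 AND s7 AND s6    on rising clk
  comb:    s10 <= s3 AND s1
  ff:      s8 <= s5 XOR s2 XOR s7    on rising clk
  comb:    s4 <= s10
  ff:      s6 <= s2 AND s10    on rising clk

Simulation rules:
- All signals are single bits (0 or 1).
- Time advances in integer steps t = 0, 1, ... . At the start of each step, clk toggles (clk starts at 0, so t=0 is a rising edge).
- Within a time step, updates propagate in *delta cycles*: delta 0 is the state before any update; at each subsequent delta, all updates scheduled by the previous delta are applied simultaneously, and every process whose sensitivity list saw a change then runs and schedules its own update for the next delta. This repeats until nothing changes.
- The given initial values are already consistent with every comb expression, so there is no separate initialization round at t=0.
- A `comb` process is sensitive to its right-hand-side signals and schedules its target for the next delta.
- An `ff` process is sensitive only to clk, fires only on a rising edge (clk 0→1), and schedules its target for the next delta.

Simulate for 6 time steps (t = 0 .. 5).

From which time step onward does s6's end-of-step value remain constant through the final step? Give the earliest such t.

2

t=0 Δ0: s0=0 s7=0 s1=1 s2=1 s10=1 s5=0 clk=0 s6=0 s3=1 s4=1 s8=1
  Δ1: clk:0→1
  Δ2: s1:1→0, s6:0→1
  Δ3: s10:1→0
  Δ4: s4:1→0
  (4Δ to stable)
t=1 Δ0: s0=0 s7=0 s1=0 s2=1 s10=0 s5=0 clk=1 s6=1 s3=1 s4=0 s8=1
  Δ1: clk:1→0
  (1Δ to stable)
t=2 Δ0: s0=0 s7=0 s1=0 s2=1 s10=0 s5=0 clk=0 s6=1 s3=1 s4=0 s8=1
  Δ1: clk:0→1
  Δ2: s6:1→0
  (2Δ to stable)
t=3 Δ0: s0=0 s7=0 s1=0 s2=1 s10=0 s5=0 clk=1 s6=0 s3=1 s4=0 s8=1
  Δ1: clk:1→0
  (1Δ to stable)
t=4 Δ0: s0=0 s7=0 s1=0 s2=1 s10=0 s5=0 clk=0 s6=0 s3=1 s4=0 s8=1
  Δ1: clk:0→1
  (1Δ to stable)
t=5 Δ0: s0=0 s7=0 s1=0 s2=1 s10=0 s5=0 clk=1 s6=0 s3=1 s4=0 s8=1
  Δ1: clk:1→0
  (1Δ to stable)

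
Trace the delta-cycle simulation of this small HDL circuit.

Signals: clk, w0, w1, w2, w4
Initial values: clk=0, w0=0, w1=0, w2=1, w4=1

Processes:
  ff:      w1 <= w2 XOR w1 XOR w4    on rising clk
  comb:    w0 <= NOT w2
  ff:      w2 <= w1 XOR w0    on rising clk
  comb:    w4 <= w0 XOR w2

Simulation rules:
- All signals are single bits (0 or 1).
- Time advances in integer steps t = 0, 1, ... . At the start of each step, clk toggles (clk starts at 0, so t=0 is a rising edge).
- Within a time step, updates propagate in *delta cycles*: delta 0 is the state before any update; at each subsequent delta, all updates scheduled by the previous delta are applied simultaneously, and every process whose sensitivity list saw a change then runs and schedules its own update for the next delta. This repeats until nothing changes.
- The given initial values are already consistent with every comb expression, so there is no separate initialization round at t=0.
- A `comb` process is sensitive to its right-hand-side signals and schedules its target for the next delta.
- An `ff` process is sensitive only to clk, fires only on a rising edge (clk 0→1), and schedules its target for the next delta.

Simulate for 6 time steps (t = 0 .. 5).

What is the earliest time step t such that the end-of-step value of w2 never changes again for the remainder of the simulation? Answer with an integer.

2

t0.Δ0 clk=0 w4=1 w0=0 w2=1 w1=0
t0.Δ1 clk=1 w4=1 w0=0 w2=1 w1=0
t0.Δ2 clk=1 w4=1 w0=0 w2=0 w1=0
t0.Δ3 clk=1 w4=0 w0=1 w2=0 w1=0
t0.Δ4 clk=1 w4=1 w0=1 w2=0 w1=0
t1.Δ0 clk=1 w4=1 w0=1 w2=0 w1=0
t1.Δ1 clk=0 w4=1 w0=1 w2=0 w1=0
t2.Δ0 clk=0 w4=1 w0=1 w2=0 w1=0
t2.Δ1 clk=1 w4=1 w0=1 w2=0 w1=0
t2.Δ2 clk=1 w4=1 w0=1 w2=1 w1=1
t2.Δ3 clk=1 w4=0 w0=0 w2=1 w1=1
t2.Δ4 clk=1 w4=1 w0=0 w2=1 w1=1
t3.Δ0 clk=1 w4=1 w0=0 w2=1 w1=1
t3.Δ1 clk=0 w4=1 w0=0 w2=1 w1=1
t4.Δ0 clk=0 w4=1 w0=0 w2=1 w1=1
t4.Δ1 clk=1 w4=1 w0=0 w2=1 w1=1
t5.Δ0 clk=1 w4=1 w0=0 w2=1 w1=1
t5.Δ1 clk=0 w4=1 w0=0 w2=1 w1=1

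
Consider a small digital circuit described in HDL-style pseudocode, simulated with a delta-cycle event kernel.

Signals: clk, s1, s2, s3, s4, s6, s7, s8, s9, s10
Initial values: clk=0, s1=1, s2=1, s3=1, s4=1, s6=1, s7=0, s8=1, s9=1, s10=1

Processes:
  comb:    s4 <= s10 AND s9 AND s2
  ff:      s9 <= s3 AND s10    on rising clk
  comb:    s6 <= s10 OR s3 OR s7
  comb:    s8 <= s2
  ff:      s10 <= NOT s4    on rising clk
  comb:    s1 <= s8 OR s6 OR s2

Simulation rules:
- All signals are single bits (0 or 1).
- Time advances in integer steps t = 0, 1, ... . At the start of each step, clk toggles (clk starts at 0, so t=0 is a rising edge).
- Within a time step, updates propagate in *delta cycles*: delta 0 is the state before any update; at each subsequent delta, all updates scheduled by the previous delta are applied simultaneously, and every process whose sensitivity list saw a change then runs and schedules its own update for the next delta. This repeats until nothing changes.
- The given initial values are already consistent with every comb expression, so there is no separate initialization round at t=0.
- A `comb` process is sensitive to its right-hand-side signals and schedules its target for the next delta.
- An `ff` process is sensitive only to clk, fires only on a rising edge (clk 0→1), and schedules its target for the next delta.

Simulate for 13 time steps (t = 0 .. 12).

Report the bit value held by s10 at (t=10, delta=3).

1

[bits: s1,clk,s7,s9,s3,s6,s4,s8,s2,s10]
t=0: Δ0=1001111111 Δ1=1101111111 Δ2=1101111110 Δ3=1101110110 | 3Δ
t=1: Δ0=1101110110 Δ1=1001110110 | 1Δ
t=2: Δ0=1001110110 Δ1=1101110110 Δ2=1100110111 | 2Δ
t=3: Δ0=1100110111 Δ1=1000110111 | 1Δ
t=4: Δ0=1000110111 Δ1=1100110111 Δ2=1101110111 Δ3=1101111111 | 3Δ
t=5: Δ0=1101111111 Δ1=1001111111 | 1Δ
t=6: Δ0=1001111111 Δ1=1101111111 Δ2=1101111110 Δ3=1101110110 | 3Δ
t=7: Δ0=1101110110 Δ1=1001110110 | 1Δ
t=8: Δ0=1001110110 Δ1=1101110110 Δ2=1100110111 | 2Δ
t=9: Δ0=1100110111 Δ1=1000110111 | 1Δ
t=10: Δ0=1000110111 Δ1=1100110111 Δ2=1101110111 Δ3=1101111111 | 3Δ
t=11: Δ0=1101111111 Δ1=1001111111 | 1Δ
t=12: Δ0=1001111111 Δ1=1101111111 Δ2=1101111110 Δ3=1101110110 | 3Δ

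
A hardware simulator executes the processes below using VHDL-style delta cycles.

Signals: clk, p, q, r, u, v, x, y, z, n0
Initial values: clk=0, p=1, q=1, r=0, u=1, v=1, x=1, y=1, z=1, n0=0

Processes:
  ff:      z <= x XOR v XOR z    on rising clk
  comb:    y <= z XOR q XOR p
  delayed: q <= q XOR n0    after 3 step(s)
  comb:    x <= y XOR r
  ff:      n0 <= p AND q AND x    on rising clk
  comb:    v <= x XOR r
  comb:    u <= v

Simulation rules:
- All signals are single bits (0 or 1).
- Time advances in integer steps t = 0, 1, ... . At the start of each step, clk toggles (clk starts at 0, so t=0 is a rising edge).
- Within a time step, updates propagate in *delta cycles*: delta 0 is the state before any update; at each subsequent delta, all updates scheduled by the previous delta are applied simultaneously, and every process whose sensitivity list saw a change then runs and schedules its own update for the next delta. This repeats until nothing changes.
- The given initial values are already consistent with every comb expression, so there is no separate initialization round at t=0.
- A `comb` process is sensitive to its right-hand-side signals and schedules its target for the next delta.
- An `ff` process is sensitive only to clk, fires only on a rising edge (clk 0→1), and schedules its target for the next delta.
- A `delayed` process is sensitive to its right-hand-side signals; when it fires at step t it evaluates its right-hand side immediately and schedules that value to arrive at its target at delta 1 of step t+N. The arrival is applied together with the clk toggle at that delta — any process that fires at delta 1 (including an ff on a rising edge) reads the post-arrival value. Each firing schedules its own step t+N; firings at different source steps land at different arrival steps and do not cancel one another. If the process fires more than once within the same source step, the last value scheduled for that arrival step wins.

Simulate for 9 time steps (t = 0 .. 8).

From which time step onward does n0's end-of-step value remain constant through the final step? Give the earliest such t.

4

t0.Δ0 z=1 v=1 p=1 q=1 y=1 r=0 u=1 x=1 n0=0 clk=0
t0.Δ1 z=1 v=1 p=1 q=1 y=1 r=0 u=1 x=1 n0=0 clk=1
t0.Δ2 z=1 v=1 p=1 q=1 y=1 r=0 u=1 x=1 n0=1 clk=1
t1.Δ0 z=1 v=1 p=1 q=1 y=1 r=0 u=1 x=1 n0=1 clk=1
t1.Δ1 z=1 v=1 p=1 q=1 y=1 r=0 u=1 x=1 n0=1 clk=0
t2.Δ0 z=1 v=1 p=1 q=1 y=1 r=0 u=1 x=1 n0=1 clk=0
t2.Δ1 z=1 v=1 p=1 q=1 y=1 r=0 u=1 x=1 n0=1 clk=1
t3.Δ0 z=1 v=1 p=1 q=1 y=1 r=0 u=1 x=1 n0=1 clk=1
t3.Δ1 z=1 v=1 p=1 q=0 y=1 r=0 u=1 x=1 n0=1 clk=0
t3.Δ2 z=1 v=1 p=1 q=0 y=0 r=0 u=1 x=1 n0=1 clk=0
t3.Δ3 z=1 v=1 p=1 q=0 y=0 r=0 u=1 x=0 n0=1 clk=0
t3.Δ4 z=1 v=0 p=1 q=0 y=0 r=0 u=1 x=0 n0=1 clk=0
t3.Δ5 z=1 v=0 p=1 q=0 y=0 r=0 u=0 x=0 n0=1 clk=0
t4.Δ0 z=1 v=0 p=1 q=0 y=0 r=0 u=0 x=0 n0=1 clk=0
t4.Δ1 z=1 v=0 p=1 q=0 y=0 r=0 u=0 x=0 n0=1 clk=1
t4.Δ2 z=1 v=0 p=1 q=0 y=0 r=0 u=0 x=0 n0=0 clk=1
t5.Δ0 z=1 v=0 p=1 q=0 y=0 r=0 u=0 x=0 n0=0 clk=1
t5.Δ1 z=1 v=0 p=1 q=0 y=0 r=0 u=0 x=0 n0=0 clk=0
t6.Δ0 z=1 v=0 p=1 q=0 y=0 r=0 u=0 x=0 n0=0 clk=0
t6.Δ1 z=1 v=0 p=1 q=1 y=0 r=0 u=0 x=0 n0=0 clk=1
t6.Δ2 z=1 v=0 p=1 q=1 y=1 r=0 u=0 x=0 n0=0 clk=1
t6.Δ3 z=1 v=0 p=1 q=1 y=1 r=0 u=0 x=1 n0=0 clk=1
t6.Δ4 z=1 v=1 p=1 q=1 y=1 r=0 u=0 x=1 n0=0 clk=1
t6.Δ5 z=1 v=1 p=1 q=1 y=1 r=0 u=1 x=1 n0=0 clk=1
t7.Δ0 z=1 v=1 p=1 q=1 y=1 r=0 u=1 x=1 n0=0 clk=1
t7.Δ1 z=1 v=1 p=1 q=0 y=1 r=0 u=1 x=1 n0=0 clk=0
t7.Δ2 z=1 v=1 p=1 q=0 y=0 r=0 u=1 x=1 n0=0 clk=0
t7.Δ3 z=1 v=1 p=1 q=0 y=0 r=0 u=1 x=0 n0=0 clk=0
t7.Δ4 z=1 v=0 p=1 q=0 y=0 r=0 u=1 x=0 n0=0 clk=0
t7.Δ5 z=1 v=0 p=1 q=0 y=0 r=0 u=0 x=0 n0=0 clk=0
t8.Δ0 z=1 v=0 p=1 q=0 y=0 r=0 u=0 x=0 n0=0 clk=0
t8.Δ1 z=1 v=0 p=1 q=0 y=0 r=0 u=0 x=0 n0=0 clk=1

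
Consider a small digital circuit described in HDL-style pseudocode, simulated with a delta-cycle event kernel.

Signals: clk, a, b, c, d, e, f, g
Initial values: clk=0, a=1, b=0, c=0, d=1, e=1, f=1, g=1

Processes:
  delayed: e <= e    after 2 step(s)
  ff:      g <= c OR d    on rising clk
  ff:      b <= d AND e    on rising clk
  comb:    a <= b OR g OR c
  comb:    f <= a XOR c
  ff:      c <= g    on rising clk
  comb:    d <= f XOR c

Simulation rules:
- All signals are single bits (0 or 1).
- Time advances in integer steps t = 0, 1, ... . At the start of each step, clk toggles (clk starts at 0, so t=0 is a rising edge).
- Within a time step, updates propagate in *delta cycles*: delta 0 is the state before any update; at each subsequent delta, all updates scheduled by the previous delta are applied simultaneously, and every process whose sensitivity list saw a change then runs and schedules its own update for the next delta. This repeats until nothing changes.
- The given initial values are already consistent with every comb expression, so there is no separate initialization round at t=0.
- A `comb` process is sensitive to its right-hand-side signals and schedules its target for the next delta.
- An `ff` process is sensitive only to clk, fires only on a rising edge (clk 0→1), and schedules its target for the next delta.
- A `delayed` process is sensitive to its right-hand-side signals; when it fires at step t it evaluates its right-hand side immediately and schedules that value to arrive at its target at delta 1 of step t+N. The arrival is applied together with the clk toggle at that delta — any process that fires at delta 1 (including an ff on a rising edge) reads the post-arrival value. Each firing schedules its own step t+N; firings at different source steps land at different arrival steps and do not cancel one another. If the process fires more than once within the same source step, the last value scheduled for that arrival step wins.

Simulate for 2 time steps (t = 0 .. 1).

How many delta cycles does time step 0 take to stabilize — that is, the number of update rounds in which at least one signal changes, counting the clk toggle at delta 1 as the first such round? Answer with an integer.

4

[bits: d,b,e,g,clk,c,a,f]
t=0: Δ0=10110011 Δ1=10111011 Δ2=11111111 Δ3=01111110 Δ4=11111110 | 4Δ
t=1: Δ0=11111110 Δ1=11110110 | 1Δ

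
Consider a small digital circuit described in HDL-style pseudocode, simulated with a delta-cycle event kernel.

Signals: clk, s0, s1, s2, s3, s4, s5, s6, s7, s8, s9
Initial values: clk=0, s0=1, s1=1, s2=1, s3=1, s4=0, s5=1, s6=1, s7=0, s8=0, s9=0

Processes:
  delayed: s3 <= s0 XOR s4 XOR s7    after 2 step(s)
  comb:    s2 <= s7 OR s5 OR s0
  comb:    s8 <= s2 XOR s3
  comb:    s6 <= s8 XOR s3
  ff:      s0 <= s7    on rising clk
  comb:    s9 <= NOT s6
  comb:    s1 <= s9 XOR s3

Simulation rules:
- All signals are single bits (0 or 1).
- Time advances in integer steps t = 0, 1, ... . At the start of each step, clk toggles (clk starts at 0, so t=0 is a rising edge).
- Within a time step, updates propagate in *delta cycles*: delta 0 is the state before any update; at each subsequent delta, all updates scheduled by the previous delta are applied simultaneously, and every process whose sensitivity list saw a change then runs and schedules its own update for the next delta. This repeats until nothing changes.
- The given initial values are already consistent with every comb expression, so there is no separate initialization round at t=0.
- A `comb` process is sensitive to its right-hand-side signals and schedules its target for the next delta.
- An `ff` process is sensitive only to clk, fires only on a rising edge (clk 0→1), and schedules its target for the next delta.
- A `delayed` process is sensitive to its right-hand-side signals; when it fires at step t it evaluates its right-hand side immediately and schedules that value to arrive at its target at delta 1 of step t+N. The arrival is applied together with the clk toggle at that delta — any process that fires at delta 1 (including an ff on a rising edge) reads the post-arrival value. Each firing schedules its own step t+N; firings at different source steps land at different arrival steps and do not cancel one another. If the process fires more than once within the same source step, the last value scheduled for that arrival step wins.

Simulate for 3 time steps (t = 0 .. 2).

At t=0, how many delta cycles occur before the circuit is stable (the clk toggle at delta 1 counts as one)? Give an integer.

2

[bits: s9,s4,s8,s5,s2,s0,s1,s3,s6,clk,s7]
t=0: Δ0=00011111100 Δ1=00011111110 Δ2=00011011110 | 2Δ
t=1: Δ0=00011011110 Δ1=00011011100 | 1Δ
t=2: Δ0=00011011100 Δ1=00011010110 Δ2=00111000010 Δ3=10111000110 Δ4=00111010110 Δ5=00111000110 | 5Δ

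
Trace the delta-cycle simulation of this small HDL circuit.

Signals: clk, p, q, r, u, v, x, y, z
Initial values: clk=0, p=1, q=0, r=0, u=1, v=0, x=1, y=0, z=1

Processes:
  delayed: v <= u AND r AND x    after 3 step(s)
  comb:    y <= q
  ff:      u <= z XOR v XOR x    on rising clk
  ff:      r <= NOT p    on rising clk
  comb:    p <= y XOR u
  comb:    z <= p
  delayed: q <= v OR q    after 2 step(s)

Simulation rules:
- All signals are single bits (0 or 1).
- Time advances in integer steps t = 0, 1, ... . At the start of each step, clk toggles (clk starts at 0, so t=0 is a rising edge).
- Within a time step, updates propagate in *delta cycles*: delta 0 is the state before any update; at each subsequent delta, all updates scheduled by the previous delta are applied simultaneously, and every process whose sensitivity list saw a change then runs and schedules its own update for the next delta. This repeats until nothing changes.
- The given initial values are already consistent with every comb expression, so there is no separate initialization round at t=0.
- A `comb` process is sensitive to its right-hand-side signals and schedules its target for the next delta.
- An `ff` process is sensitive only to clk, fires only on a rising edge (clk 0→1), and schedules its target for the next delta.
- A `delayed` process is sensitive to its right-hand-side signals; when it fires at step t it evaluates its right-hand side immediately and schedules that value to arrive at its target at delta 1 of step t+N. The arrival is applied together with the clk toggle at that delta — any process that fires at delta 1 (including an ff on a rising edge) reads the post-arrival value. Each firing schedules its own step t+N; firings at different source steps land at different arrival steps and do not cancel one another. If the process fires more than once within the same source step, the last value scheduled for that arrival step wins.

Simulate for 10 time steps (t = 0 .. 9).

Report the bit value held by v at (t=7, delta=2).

[bits: z,u,q,p,v,clk,x,y,r]
t=0: Δ0=110100100 Δ1=110101100 Δ2=100101100 Δ3=100001100 Δ4=000001100 | 4Δ
t=1: Δ0=000001100 Δ1=000000100 | 1Δ
t=2: Δ0=000000100 Δ1=000001100 Δ2=010001101 Δ3=010101101 Δ4=110101101 | 4Δ
t=3: Δ0=110101101 Δ1=110100101 | 1Δ
t=4: Δ0=110100101 Δ1=110101101 Δ2=100101100 Δ3=100001100 Δ4=000001100 | 4Δ
t=5: Δ0=000001100 Δ1=000010100 | 1Δ
t=6: Δ0=000010100 Δ1=000011100 Δ2=000011101 | 2Δ
t=7: Δ0=000011101 Δ1=001000101 Δ2=001000111 Δ3=001100111 Δ4=101100111 | 4Δ
t=8: Δ0=101100111 Δ1=101101111 Δ2=101101110 | 2Δ
t=9: Δ0=101101110 Δ1=101100110 | 1Δ

0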